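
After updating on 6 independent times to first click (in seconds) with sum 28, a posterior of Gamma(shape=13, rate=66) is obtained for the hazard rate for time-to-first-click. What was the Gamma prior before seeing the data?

Gamma(shape=7, rate=38)

For an exponential likelihood with a Gamma(α, β) prior on the rate, n observations with total T give posterior Gamma(α+n, β+T).
So α = 13 − 6 = 7 and β = 66 − 28 = 38.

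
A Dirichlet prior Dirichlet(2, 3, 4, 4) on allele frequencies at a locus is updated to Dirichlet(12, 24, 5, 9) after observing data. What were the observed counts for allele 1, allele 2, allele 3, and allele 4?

For a Dirichlet(α) prior with multinomial counts c, the posterior is Dirichlet(α + c) componentwise.
Counts are posterior − prior componentwise: 12−2=10, 24−3=21, 5−4=1, 9−4=5.

counts (10, 21, 1, 5)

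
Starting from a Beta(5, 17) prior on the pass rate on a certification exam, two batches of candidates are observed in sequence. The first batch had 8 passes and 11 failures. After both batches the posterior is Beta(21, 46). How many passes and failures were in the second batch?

Sequential conjugate updates are equivalent to a single update on the pooled data, so total successes = posterior α − prior α and total failures = posterior β − prior β.
Total across both batches: 21−5=16 passes, 46−17=29 failures.
Subtract the first batch: 16−8=8 passes and 29−11=18 failures.

8 passes and 18 failures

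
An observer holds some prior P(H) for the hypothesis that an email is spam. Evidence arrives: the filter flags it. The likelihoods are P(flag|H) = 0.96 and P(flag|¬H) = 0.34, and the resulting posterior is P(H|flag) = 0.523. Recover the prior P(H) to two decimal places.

Bayes' rule in odds form gives O(H|E) = O(H)·[P(E|H)/P(E|¬H)], hence O(H) = O(H|E)/LR.
Posterior odds = 0.523/(1−0.523) = 1.0964. LR = 0.96/0.34 = 2.8235.
Prior odds = 1.0964/2.8235 = 0.3883, so P(H) = 0.3883/(1+0.3883) ≈ 0.28.

P(H) = 0.28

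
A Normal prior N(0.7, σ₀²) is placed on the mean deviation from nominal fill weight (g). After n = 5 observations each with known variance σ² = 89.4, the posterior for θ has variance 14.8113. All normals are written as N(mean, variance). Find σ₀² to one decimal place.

σ₀² = 86.3

For the Normal–Normal model with known σ², precisions add: τ_n = τ₀ + n/σ².
So 1/σ₀² = 1/14.8113 − 5/89.4 = 0.067516 − 0.055928 = 0.011588.
Hence σ₀² = 1/0.011588 ≈ 86.3.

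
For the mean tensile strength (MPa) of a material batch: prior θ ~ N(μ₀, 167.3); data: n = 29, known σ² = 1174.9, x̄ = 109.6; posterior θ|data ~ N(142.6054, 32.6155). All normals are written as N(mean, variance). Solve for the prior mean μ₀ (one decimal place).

μ₀ = 278.9

With known observation variance, the Normal–Normal posterior has precision τ_n = τ₀ + n/σ² and mean μ_n = (τ₀μ₀ + (n/σ²)x̄)/τ_n.
Here τ₀ = 1/167.3 = 0.005977 and τ_data = 29/1174.9 = 0.024683, so τ_n = 0.030660.
Rearranging for μ₀: μ₀ = (μ_n·τ_n − τ_data·x̄)/τ₀ = (142.6054·0.030660 − 0.024683·109.6) / 0.005977 = 1.667025/0.005977 ≈ 278.9.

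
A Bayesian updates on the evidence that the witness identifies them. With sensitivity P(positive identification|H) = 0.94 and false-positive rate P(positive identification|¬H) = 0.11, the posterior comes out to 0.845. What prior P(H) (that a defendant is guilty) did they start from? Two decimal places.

P(H) = 0.39

Bayes' rule in odds form gives O(H|E) = O(H)·[P(E|H)/P(E|¬H)], hence O(H) = O(H|E)/LR.
Posterior odds = 0.845/(1−0.845) = 5.4516. LR = 0.94/0.11 = 8.5455.
Prior odds = 5.4516/8.5455 = 0.6379, so P(H) = 0.6379/(1+0.6379) ≈ 0.39.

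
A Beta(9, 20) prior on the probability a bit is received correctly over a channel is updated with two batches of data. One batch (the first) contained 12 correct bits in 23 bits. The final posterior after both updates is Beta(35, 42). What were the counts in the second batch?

14 correct bits and 11 errors

Sequential conjugate updates are equivalent to a single update on the pooled data, so total successes = posterior α − prior α and total failures = posterior β − prior β.
Total across both batches: 35−9=26 correct bits, 42−20=22 errors.
Subtract the first batch: 26−12=14 correct bits and 22−11=11 errors.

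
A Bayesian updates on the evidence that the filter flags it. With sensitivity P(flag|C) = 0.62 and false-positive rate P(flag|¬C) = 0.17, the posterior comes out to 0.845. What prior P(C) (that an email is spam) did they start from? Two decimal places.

Bayes' rule in odds form gives O(C|E) = O(C)·[P(E|C)/P(E|¬C)], hence O(C) = O(C|E)/LR.
Posterior odds = 0.845/(1−0.845) = 5.4516. LR = 0.62/0.17 = 3.6471.
Prior odds = 5.4516/3.6471 = 1.4948, so P(C) = 1.4948/(1+1.4948) ≈ 0.60.

P(C) = 0.60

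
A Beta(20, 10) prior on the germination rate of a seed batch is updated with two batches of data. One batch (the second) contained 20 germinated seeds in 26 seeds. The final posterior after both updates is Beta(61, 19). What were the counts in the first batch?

21 germinated seeds and 3 non-germinating seeds

Because Beta–binomial updating is additive in the counts, the combined data contributed (α_post−α_prior, β_post−β_prior) successes and failures.
Total across both batches: 61−20=41 germinated seeds, 19−10=9 non-germinating seeds.
Subtract the second batch: 41−20=21 germinated seeds and 9−6=3 non-germinating seeds.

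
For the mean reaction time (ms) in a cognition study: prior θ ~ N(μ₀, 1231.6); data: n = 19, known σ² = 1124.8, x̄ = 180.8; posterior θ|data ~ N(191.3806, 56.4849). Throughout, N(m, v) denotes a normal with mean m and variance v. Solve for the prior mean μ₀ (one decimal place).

The posterior mean is a precision-weighted average: μ_n = (τ₀μ₀ + τ_data·x̄)/(τ₀+τ_data), with τ₀=1/σ₀² and τ_data=n/σ².
Here τ₀ = 1/1231.6 = 0.000812 and τ_data = 19/1124.8 = 0.016892, so τ_n = 0.017704.
Rearranging for μ₀: μ₀ = (μ_n·τ_n − τ_data·x̄)/τ₀ = (191.3806·0.017704 − 0.016892·180.8) / 0.000812 = 0.334129/0.000812 ≈ 411.5.

μ₀ = 411.5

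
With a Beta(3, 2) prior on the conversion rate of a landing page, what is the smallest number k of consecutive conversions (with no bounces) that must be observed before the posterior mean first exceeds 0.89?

k = 14

After k conversions and 0 bounces the posterior is Beta(3+k, 2), with mean (3+k)/(3+2+k).
Set (3+k)/(5+k) > 0.89 and solve: k > (0.89·5 − 3)/(1 − 0.89) = 13.182.
The smallest integer exceeding 13.182 is 14, and checking k=14: (17)/(19) = 0.8947 > 0.89.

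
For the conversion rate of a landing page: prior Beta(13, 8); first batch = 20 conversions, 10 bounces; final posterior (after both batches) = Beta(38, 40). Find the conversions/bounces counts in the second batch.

5 conversions and 22 bounces

Because Beta–binomial updating is additive in the counts, the combined data contributed (α_post−α_prior, β_post−β_prior) successes and failures.
Total across both batches: 38−13=25 conversions, 40−8=32 bounces.
Subtract the first batch: 25−20=5 conversions and 32−10=22 bounces.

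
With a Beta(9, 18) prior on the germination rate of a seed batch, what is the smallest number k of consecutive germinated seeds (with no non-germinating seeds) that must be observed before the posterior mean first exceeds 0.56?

After k germinated seeds and 0 non-germinating seeds the posterior is Beta(9+k, 18), with mean (9+k)/(9+18+k).
Set (9+k)/(27+k) > 0.56 and solve: k > (0.56·27 − 9)/(1 − 0.56) = 13.909.
The smallest integer exceeding 13.909 is 14, and checking k=14: (23)/(41) = 0.5610 > 0.56.

k = 14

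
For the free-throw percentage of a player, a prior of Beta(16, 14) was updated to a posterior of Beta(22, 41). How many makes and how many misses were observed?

Under Beta–binomial conjugacy the posterior parameters are (a+s, b+f).
Match parameters: s=22−16=6, f=41−14=27.

6 makes and 27 misses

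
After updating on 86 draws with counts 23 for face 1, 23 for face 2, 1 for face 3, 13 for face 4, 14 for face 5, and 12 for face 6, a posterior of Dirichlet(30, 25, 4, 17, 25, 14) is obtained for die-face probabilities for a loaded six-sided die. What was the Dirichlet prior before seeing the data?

Dirichlet(7, 2, 3, 4, 11, 2)

For a Dirichlet(α) prior with multinomial counts c, the posterior is Dirichlet(α + c) componentwise.
Subtract each count from the matching posterior parameter: 30−23=7, 25−23=2, 4−1=3, 17−13=4, 25−14=11, 14−12=2.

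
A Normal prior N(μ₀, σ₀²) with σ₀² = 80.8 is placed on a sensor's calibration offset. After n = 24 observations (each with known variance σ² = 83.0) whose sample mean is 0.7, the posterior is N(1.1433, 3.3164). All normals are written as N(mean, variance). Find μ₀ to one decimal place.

With known observation variance, the Normal–Normal posterior has precision τ_n = τ₀ + n/σ² and mean μ_n = (τ₀μ₀ + (n/σ²)x̄)/τ_n.
Here τ₀ = 1/80.8 = 0.012376 and τ_data = 24/83.0 = 0.289157, so τ_n = 0.301533.
Rearranging for μ₀: μ₀ = (μ_n·τ_n − τ_data·x̄)/τ₀ = (1.1433·0.301533 − 0.289157·0.7) / 0.012376 = 0.142333/0.012376 ≈ 11.5.

μ₀ = 11.5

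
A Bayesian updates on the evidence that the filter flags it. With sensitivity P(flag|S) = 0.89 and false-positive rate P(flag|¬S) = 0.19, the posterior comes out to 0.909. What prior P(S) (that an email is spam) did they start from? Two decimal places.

P(S) = 0.68

In odds form, posterior odds = prior odds × likelihood ratio, so prior odds = posterior odds ÷ LR.
Posterior odds = 0.909/(1−0.909) = 9.9890. LR = 0.89/0.19 = 4.6842.
Prior odds = 9.9890/4.6842 = 2.1325, so P(S) = 2.1325/(1+2.1325) ≈ 0.68.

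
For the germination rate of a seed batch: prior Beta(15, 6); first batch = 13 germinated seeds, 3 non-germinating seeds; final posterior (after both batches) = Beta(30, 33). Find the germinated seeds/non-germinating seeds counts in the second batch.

2 germinated seeds and 24 non-germinating seeds

Because Beta–binomial updating is additive in the counts, the combined data contributed (α_post−α_prior, β_post−β_prior) successes and failures.
Total across both batches: 30−15=15 germinated seeds, 33−6=27 non-germinating seeds.
Subtract the first batch: 15−13=2 germinated seeds and 27−3=24 non-germinating seeds.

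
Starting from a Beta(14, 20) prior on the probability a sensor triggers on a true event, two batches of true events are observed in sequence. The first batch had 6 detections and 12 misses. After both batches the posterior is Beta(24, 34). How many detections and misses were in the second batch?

Because Beta–binomial updating is additive in the counts, the combined data contributed (α_post−α_prior, β_post−β_prior) successes and failures.
Total across both batches: 24−14=10 detections, 34−20=14 misses.
Subtract the first batch: 10−6=4 detections and 14−12=2 misses.

4 detections and 2 misses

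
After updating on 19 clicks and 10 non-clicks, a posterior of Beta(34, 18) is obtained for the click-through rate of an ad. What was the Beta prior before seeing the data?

Beta(15, 8)

Beta is conjugate to the binomial likelihood: posterior = Beta(a+s, b+f).
So a = 34 − 19 = 15 and b = 18 − 10 = 8.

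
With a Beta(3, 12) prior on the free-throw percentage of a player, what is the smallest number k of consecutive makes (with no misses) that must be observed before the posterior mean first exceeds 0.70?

k = 26

After k makes and 0 misses the posterior is Beta(3+k, 12), with mean (3+k)/(3+12+k).
Set (3+k)/(15+k) > 0.70 and solve: k > (0.70·15 − 3)/(1 − 0.70) = 25.000.
The smallest integer exceeding 25.000 is 26, and checking k=26: (29)/(41) = 0.7073 > 0.70.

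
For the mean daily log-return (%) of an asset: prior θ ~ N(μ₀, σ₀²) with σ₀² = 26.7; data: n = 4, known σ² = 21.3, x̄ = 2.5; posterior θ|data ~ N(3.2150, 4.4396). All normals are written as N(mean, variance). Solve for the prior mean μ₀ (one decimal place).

With known observation variance, the Normal–Normal posterior has precision τ_n = τ₀ + n/σ² and mean μ_n = (τ₀μ₀ + (n/σ²)x̄)/τ_n.
Here τ₀ = 1/26.7 = 0.037453 and τ_data = 4/21.3 = 0.187793, so τ_n = 0.225246.
Rearranging for μ₀: μ₀ = (μ_n·τ_n − τ_data·x̄)/τ₀ = (3.2150·0.225246 − 0.187793·2.5) / 0.037453 = 0.254683/0.037453 ≈ 6.8.

μ₀ = 6.8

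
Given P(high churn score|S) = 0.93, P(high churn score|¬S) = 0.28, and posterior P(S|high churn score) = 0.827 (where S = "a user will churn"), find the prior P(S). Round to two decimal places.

P(S) = 0.59

In odds form, posterior odds = prior odds × likelihood ratio, so prior odds = posterior odds ÷ LR.
Posterior odds = 0.827/(1−0.827) = 4.7803. LR = 0.93/0.28 = 3.3214.
Prior odds = 4.7803/3.3214 = 1.4392, so P(S) = 1.4392/(1+1.4392) ≈ 0.59.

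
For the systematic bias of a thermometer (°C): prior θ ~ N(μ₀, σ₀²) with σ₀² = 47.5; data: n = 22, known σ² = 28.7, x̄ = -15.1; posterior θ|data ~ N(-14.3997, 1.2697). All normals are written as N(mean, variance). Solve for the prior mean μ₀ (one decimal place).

μ₀ = 11.1

The posterior mean is a precision-weighted average: μ_n = (τ₀μ₀ + τ_data·x̄)/(τ₀+τ_data), with τ₀=1/σ₀² and τ_data=n/σ².
Here τ₀ = 1/47.5 = 0.021053 and τ_data = 22/28.7 = 0.766551, so τ_n = 0.787604.
Rearranging for μ₀: μ₀ = (μ_n·τ_n − τ_data·x̄)/τ₀ = (-14.3997·0.787604 − 0.766551·-15.1) / 0.021053 = 0.233659/0.021053 ≈ 11.1.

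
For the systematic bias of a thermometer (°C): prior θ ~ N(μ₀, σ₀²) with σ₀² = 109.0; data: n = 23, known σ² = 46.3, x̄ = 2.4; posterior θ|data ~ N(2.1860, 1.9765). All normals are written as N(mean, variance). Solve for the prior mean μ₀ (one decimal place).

The posterior mean is a precision-weighted average: μ_n = (τ₀μ₀ + τ_data·x̄)/(τ₀+τ_data), with τ₀=1/σ₀² and τ_data=n/σ².
Here τ₀ = 1/109.0 = 0.009174 and τ_data = 23/46.3 = 0.496760, so τ_n = 0.505934.
Rearranging for μ₀: μ₀ = (μ_n·τ_n − τ_data·x̄)/τ₀ = (2.1860·0.505934 − 0.496760·2.4) / 0.009174 = -0.086252/0.009174 ≈ -9.4.

μ₀ = -9.4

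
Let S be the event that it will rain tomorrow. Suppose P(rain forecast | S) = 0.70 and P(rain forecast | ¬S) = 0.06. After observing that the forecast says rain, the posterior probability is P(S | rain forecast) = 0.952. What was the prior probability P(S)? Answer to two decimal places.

In odds form, posterior odds = prior odds × likelihood ratio, so prior odds = posterior odds ÷ LR.
Posterior odds = 0.952/(1−0.952) = 19.8333. LR = 0.70/0.06 = 11.6667.
Prior odds = 19.8333/11.6667 = 1.7000, so P(S) = 1.7000/(1+1.7000) ≈ 0.63.

P(S) = 0.63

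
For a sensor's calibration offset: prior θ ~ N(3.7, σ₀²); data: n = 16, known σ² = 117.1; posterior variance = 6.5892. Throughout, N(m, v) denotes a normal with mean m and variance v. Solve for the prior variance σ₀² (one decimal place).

Posterior precision equals prior precision plus data precision: 1/σ_n² = 1/σ₀² + n/σ².
So 1/σ₀² = 1/6.5892 − 16/117.1 = 0.151763 − 0.136635 = 0.015128.
Hence σ₀² = 1/0.015128 ≈ 66.1.

σ₀² = 66.1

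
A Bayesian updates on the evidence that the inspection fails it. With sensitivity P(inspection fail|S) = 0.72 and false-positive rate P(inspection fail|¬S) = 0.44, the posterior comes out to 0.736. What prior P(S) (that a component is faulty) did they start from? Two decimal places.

P(S) = 0.63

Bayes' rule in odds form gives O(S|E) = O(S)·[P(E|S)/P(E|¬S)], hence O(S) = O(S|E)/LR.
Posterior odds = 0.736/(1−0.736) = 2.7879. LR = 0.72/0.44 = 1.6364.
Prior odds = 2.7879/1.6364 = 1.7037, so P(S) = 1.7037/(1+1.7037) ≈ 0.63.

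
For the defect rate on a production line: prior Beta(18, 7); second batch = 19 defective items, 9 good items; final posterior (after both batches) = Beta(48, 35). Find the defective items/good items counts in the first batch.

Because Beta–binomial updating is additive in the counts, the combined data contributed (α_post−α_prior, β_post−β_prior) successes and failures.
Total across both batches: 48−18=30 defective items, 35−7=28 good items.
Subtract the second batch: 30−19=11 defective items and 28−9=19 good items.

11 defective items and 19 good items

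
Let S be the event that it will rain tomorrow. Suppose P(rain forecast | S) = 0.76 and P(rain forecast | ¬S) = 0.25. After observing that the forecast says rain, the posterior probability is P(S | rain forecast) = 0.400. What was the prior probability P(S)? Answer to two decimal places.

P(S) = 0.18

Bayes' rule in odds form gives O(S|E) = O(S)·[P(E|S)/P(E|¬S)], hence O(S) = O(S|E)/LR.
Posterior odds = 0.400/(1−0.400) = 0.6667. LR = 0.76/0.25 = 3.0400.
Prior odds = 0.6667/3.0400 = 0.2193, so P(S) = 0.2193/(1+0.2193) ≈ 0.18.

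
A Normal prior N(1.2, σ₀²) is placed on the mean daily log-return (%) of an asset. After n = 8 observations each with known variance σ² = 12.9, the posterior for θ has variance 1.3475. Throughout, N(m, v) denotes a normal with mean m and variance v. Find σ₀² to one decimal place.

σ₀² = 8.2

For the Normal–Normal model with known σ², precisions add: τ_n = τ₀ + n/σ².
So 1/σ₀² = 1/1.3475 − 8/12.9 = 0.742115 − 0.620155 = 0.121960.
Hence σ₀² = 1/0.121960 ≈ 8.2.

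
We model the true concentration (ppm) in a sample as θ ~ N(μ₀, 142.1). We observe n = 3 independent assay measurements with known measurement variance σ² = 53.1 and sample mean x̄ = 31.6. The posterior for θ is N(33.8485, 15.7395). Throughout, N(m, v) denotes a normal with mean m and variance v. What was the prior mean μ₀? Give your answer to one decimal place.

The posterior mean is a precision-weighted average: μ_n = (τ₀μ₀ + τ_data·x̄)/(τ₀+τ_data), with τ₀=1/σ₀² and τ_data=n/σ².
Here τ₀ = 1/142.1 = 0.007037 and τ_data = 3/53.1 = 0.056497, so τ_n = 0.063534.
Rearranging for μ₀: μ₀ = (μ_n·τ_n − τ_data·x̄)/τ₀ = (33.8485·0.063534 − 0.056497·31.6) / 0.007037 = 0.365225/0.007037 ≈ 51.9.

μ₀ = 51.9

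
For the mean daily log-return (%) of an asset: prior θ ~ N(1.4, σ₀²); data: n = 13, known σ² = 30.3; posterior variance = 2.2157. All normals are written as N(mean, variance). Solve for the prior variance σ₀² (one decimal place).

Posterior precision equals prior precision plus data precision: 1/σ_n² = 1/σ₀² + n/σ².
So 1/σ₀² = 1/2.2157 − 13/30.3 = 0.451325 − 0.429043 = 0.022282.
Hence σ₀² = 1/0.022282 ≈ 44.9.

σ₀² = 44.9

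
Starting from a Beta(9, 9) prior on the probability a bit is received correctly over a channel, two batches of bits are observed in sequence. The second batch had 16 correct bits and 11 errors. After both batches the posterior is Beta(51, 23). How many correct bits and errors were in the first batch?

Sequential conjugate updates are equivalent to a single update on the pooled data, so total successes = posterior α − prior α and total failures = posterior β − prior β.
Total across both batches: 51−9=42 correct bits, 23−9=14 errors.
Subtract the second batch: 42−16=26 correct bits and 14−11=3 errors.

26 correct bits and 3 errors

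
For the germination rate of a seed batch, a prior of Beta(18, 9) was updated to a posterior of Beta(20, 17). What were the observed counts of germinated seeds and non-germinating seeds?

2 germinated seeds and 8 non-germinating seeds

A Beta(a, b) prior with s successes and f failures in binomial data gives a Beta(a+s, b+f) posterior.
So s = 20 − 18 = 2 and f = 17 − 9 = 8.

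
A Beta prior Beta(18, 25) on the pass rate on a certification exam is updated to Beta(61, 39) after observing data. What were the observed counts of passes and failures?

Beta is conjugate to the binomial likelihood: posterior = Beta(α+s, β+f).
Match parameters: s=61−18=43, f=39−25=14.

43 passes and 14 failures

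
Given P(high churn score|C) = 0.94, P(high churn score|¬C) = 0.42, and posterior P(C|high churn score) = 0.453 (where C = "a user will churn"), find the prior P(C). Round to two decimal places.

Bayes' rule in odds form gives O(C|E) = O(C)·[P(E|C)/P(E|¬C)], hence O(C) = O(C|E)/LR.
Posterior odds = 0.453/(1−0.453) = 0.8282. LR = 0.94/0.42 = 2.2381.
Prior odds = 0.8282/2.2381 = 0.3700, so P(C) = 0.3700/(1+0.3700) ≈ 0.27.

P(C) = 0.27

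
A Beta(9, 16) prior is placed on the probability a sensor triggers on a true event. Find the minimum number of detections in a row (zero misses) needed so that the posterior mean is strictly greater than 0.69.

After k detections and 0 misses the posterior is Beta(9+k, 16), with mean (9+k)/(9+16+k).
Set (9+k)/(25+k) > 0.69 and solve: k > (0.69·25 − 9)/(1 − 0.69) = 26.613.
The smallest integer exceeding 26.613 is 27.

k = 27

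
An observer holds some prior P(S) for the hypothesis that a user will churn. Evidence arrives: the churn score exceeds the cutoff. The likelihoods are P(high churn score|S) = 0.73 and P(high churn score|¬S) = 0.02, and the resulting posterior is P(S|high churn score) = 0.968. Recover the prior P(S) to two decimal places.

P(S) = 0.45

In odds form, posterior odds = prior odds × likelihood ratio, so prior odds = posterior odds ÷ LR.
Posterior odds = 0.968/(1−0.968) = 30.2500. LR = 0.73/0.02 = 36.5000.
Prior odds = 30.2500/36.5000 = 0.8288, so P(S) = 0.8288/(1+0.8288) ≈ 0.45.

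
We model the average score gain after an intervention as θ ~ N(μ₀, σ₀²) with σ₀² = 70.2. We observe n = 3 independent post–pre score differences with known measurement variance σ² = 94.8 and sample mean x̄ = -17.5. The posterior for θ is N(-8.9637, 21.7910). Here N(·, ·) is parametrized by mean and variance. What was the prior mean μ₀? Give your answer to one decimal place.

μ₀ = 10.0

With known observation variance, the Normal–Normal posterior has precision τ_n = τ₀ + n/σ² and mean μ_n = (τ₀μ₀ + (n/σ²)x̄)/τ_n.
Here τ₀ = 1/70.2 = 0.014245 and τ_data = 3/94.8 = 0.031646, so τ_n = 0.045891.
Rearranging for μ₀: μ₀ = (μ_n·τ_n − τ_data·x̄)/τ₀ = (-8.9637·0.045891 − 0.031646·-17.5) / 0.014245 = 0.142452/0.014245 ≈ 10.0.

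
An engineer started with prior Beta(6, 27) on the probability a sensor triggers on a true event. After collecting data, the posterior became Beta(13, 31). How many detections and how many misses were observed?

Beta is conjugate to the binomial likelihood: posterior = Beta(a+s, b+f).
So s = 13 − 6 = 7 and f = 31 − 27 = 4.

7 detections and 4 misses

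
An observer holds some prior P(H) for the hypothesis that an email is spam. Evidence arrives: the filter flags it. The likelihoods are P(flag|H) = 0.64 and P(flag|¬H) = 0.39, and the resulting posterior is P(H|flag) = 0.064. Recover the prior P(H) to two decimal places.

Bayes' rule in odds form gives O(H|E) = O(H)·[P(E|H)/P(E|¬H)], hence O(H) = O(H|E)/LR.
Posterior odds = 0.064/(1−0.064) = 0.0684. LR = 0.64/0.39 = 1.6410.
Prior odds = 0.0684/1.6410 = 0.0417, so P(H) = 0.0417/(1+0.0417) ≈ 0.04.

P(H) = 0.04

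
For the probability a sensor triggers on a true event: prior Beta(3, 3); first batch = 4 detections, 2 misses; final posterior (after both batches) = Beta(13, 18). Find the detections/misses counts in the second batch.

Because Beta–binomial updating is additive in the counts, the combined data contributed (α_post−α_prior, β_post−β_prior) successes and failures.
Total across both batches: 13−3=10 detections, 18−3=15 misses.
Subtract the first batch: 10−4=6 detections and 15−2=13 misses.

6 detections and 13 misses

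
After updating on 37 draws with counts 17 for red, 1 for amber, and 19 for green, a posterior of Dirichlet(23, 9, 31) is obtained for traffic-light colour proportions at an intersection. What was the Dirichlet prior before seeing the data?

For a Dirichlet(α) prior with multinomial counts c, the posterior is Dirichlet(α + c) componentwise.
Subtract each count from the matching posterior parameter: 23−17=6, 9−1=8, 31−19=12.

Dirichlet(6, 8, 12)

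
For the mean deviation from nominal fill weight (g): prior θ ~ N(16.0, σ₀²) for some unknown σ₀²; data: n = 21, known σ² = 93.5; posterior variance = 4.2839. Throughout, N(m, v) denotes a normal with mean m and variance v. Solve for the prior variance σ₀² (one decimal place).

σ₀² = 113.2

For the Normal–Normal model with known σ², precisions add: τ_n = τ₀ + n/σ².
So 1/σ₀² = 1/4.2839 − 21/93.5 = 0.233432 − 0.224599 = 0.008833.
Hence σ₀² = 1/0.008833 ≈ 113.2.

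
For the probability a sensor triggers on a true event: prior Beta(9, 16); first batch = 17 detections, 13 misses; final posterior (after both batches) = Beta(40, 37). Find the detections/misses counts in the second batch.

Sequential conjugate updates are equivalent to a single update on the pooled data, so total successes = posterior α − prior α and total failures = posterior β − prior β.
Total across both batches: 40−9=31 detections, 37−16=21 misses.
Subtract the first batch: 31−17=14 detections and 21−13=8 misses.

14 detections and 8 misses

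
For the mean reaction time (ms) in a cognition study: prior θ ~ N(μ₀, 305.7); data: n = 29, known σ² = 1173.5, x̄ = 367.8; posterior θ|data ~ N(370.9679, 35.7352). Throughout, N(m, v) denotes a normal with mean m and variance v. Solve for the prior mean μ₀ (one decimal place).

The posterior mean is a precision-weighted average: μ_n = (τ₀μ₀ + τ_data·x̄)/(τ₀+τ_data), with τ₀=1/σ₀² and τ_data=n/σ².
Here τ₀ = 1/305.7 = 0.003271 and τ_data = 29/1173.5 = 0.024712, so τ_n = 0.027983.
Rearranging for μ₀: μ₀ = (μ_n·τ_n − τ_data·x̄)/τ₀ = (370.9679·0.027983 − 0.024712·367.8) / 0.003271 = 1.291721/0.003271 ≈ 394.9.

μ₀ = 394.9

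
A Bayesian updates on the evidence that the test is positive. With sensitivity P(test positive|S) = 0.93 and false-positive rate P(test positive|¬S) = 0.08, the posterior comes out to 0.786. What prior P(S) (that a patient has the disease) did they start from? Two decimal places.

P(S) = 0.24

Bayes' rule in odds form gives O(S|E) = O(S)·[P(E|S)/P(E|¬S)], hence O(S) = O(S|E)/LR.
Posterior odds = 0.786/(1−0.786) = 3.6729. LR = 0.93/0.08 = 11.6250.
Prior odds = 3.6729/11.6250 = 0.3159, so P(S) = 0.3159/(1+0.3159) ≈ 0.24.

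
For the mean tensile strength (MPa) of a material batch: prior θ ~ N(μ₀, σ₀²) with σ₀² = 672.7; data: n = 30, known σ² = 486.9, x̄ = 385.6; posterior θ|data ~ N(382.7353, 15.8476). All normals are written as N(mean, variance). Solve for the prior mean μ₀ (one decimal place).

μ₀ = 264.0

With known observation variance, the Normal–Normal posterior has precision τ_n = τ₀ + n/σ² and mean μ_n = (τ₀μ₀ + (n/σ²)x̄)/τ_n.
Here τ₀ = 1/672.7 = 0.001487 and τ_data = 30/486.9 = 0.061614, so τ_n = 0.063101.
Rearranging for μ₀: μ₀ = (μ_n·τ_n − τ_data·x̄)/τ₀ = (382.7353·0.063101 − 0.061614·385.6) / 0.001487 = 0.392622/0.001487 ≈ 264.0.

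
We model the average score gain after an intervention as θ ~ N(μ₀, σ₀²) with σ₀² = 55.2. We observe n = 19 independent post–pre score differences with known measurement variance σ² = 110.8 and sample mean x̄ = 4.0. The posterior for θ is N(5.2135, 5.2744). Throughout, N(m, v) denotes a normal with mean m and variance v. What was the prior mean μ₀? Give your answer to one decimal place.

μ₀ = 16.7

The posterior mean is a precision-weighted average: μ_n = (τ₀μ₀ + τ_data·x̄)/(τ₀+τ_data), with τ₀=1/σ₀² and τ_data=n/σ².
Here τ₀ = 1/55.2 = 0.018116 and τ_data = 19/110.8 = 0.171480, so τ_n = 0.189596.
Rearranging for μ₀: μ₀ = (μ_n·τ_n − τ_data·x̄)/τ₀ = (5.2135·0.189596 − 0.171480·4.0) / 0.018116 = 0.302539/0.018116 ≈ 16.7.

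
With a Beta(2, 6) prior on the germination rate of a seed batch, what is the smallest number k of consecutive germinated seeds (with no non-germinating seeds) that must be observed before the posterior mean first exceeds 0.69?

After k germinated seeds and 0 non-germinating seeds the posterior is Beta(2+k, 6), with mean (2+k)/(2+6+k).
Set (2+k)/(8+k) > 0.69 and solve: k > (0.69·8 − 2)/(1 − 0.69) = 11.355.
The smallest integer exceeding 11.355 is 12, and checking k=12: (14)/(20) = 0.7000 > 0.69.

k = 12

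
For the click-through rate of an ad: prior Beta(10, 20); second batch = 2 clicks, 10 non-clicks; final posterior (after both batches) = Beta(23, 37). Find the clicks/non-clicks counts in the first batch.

Because Beta–binomial updating is additive in the counts, the combined data contributed (α_post−α_prior, β_post−β_prior) successes and failures.
Total across both batches: 23−10=13 clicks, 37−20=17 non-clicks.
Subtract the second batch: 13−2=11 clicks and 17−10=7 non-clicks.

11 clicks and 7 non-clicks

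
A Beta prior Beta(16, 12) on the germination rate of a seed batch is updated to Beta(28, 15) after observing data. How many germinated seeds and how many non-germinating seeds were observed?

Under Beta–binomial conjugacy the posterior parameters are (α+s, β+f).
Match parameters: s=28−16=12, f=15−12=3.

12 germinated seeds and 3 non-germinating seeds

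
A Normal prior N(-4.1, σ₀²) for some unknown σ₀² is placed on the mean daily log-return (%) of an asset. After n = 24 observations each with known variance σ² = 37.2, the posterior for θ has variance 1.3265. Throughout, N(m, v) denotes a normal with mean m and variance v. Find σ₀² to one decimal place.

σ₀² = 9.2

Posterior precision equals prior precision plus data precision: 1/σ_n² = 1/σ₀² + n/σ².
So 1/σ₀² = 1/1.3265 − 24/37.2 = 0.753864 − 0.645161 = 0.108703.
Hence σ₀² = 1/0.108703 ≈ 9.2.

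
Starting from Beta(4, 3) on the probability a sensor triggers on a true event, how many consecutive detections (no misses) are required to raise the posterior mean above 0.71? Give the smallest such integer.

After k detections and 0 misses the posterior is Beta(4+k, 3), with mean (4+k)/(4+3+k).
Set (4+k)/(7+k) > 0.71 and solve: k > (0.71·7 − 4)/(1 − 0.71) = 3.345.
The smallest integer exceeding 3.345 is 4, and checking k=4: (8)/(11) = 0.7273 > 0.71.

k = 4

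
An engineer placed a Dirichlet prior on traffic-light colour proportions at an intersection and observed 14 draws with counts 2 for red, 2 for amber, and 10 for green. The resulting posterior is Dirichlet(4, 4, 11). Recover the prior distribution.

For a Dirichlet(α) prior with multinomial counts c, the posterior is Dirichlet(α + c) componentwise.
Subtract each count from the matching posterior parameter: 4−2=2, 4−2=2, 11−10=1.

Dirichlet(2, 2, 1)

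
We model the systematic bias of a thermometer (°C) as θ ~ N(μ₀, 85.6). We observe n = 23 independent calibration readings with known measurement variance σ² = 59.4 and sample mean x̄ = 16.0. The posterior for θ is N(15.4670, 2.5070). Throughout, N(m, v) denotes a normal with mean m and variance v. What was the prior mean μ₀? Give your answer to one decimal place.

μ₀ = -2.2

With known observation variance, the Normal–Normal posterior has precision τ_n = τ₀ + n/σ² and mean μ_n = (τ₀μ₀ + (n/σ²)x̄)/τ_n.
Here τ₀ = 1/85.6 = 0.011682 and τ_data = 23/59.4 = 0.387205, so τ_n = 0.398887.
Rearranging for μ₀: μ₀ = (μ_n·τ_n − τ_data·x̄)/τ₀ = (15.4670·0.398887 − 0.387205·16.0) / 0.011682 = -0.025695/0.011682 ≈ -2.2.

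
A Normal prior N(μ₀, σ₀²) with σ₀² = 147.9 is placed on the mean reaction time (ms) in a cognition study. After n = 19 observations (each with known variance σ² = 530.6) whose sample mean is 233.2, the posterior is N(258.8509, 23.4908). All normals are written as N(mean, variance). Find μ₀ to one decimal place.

The posterior mean is a precision-weighted average: μ_n = (τ₀μ₀ + τ_data·x̄)/(τ₀+τ_data), with τ₀=1/σ₀² and τ_data=n/σ².
Here τ₀ = 1/147.9 = 0.006761 and τ_data = 19/530.6 = 0.035809, so τ_n = 0.042570.
Rearranging for μ₀: μ₀ = (μ_n·τ_n − τ_data·x̄)/τ₀ = (258.8509·0.042570 − 0.035809·233.2) / 0.006761 = 2.668624/0.006761 ≈ 394.7.

μ₀ = 394.7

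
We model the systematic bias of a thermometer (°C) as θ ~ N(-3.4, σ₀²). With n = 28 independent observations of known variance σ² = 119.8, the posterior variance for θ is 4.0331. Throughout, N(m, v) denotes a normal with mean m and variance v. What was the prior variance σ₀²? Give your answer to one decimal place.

σ₀² = 70.3

Posterior precision equals prior precision plus data precision: 1/σ_n² = 1/σ₀² + n/σ².
So 1/σ₀² = 1/4.0331 − 28/119.8 = 0.247948 − 0.233723 = 0.014225.
Hence σ₀² = 1/0.014225 ≈ 70.3.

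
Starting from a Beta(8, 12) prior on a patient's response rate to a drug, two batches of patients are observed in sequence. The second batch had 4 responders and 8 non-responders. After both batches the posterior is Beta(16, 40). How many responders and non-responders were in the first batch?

Sequential conjugate updates are equivalent to a single update on the pooled data, so total successes = posterior α − prior α and total failures = posterior β − prior β.
Total across both batches: 16−8=8 responders, 40−12=28 non-responders.
Subtract the second batch: 8−4=4 responders and 28−8=20 non-responders.

4 responders and 20 non-responders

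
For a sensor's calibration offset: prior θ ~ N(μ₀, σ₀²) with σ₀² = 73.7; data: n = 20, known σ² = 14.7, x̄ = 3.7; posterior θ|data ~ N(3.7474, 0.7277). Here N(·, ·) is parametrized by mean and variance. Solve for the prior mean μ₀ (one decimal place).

μ₀ = 8.5

With known observation variance, the Normal–Normal posterior has precision τ_n = τ₀ + n/σ² and mean μ_n = (τ₀μ₀ + (n/σ²)x̄)/τ_n.
Here τ₀ = 1/73.7 = 0.013569 and τ_data = 20/14.7 = 1.360544, so τ_n = 1.374113.
Rearranging for μ₀: μ₀ = (μ_n·τ_n − τ_data·x̄)/τ₀ = (3.7474·1.374113 − 1.360544·3.7) / 0.013569 = 0.115338/0.013569 ≈ 8.5.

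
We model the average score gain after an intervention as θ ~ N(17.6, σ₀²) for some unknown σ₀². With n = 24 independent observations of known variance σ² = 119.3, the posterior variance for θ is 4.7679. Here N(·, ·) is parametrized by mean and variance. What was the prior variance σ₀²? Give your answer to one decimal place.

Posterior precision equals prior precision plus data precision: 1/σ_n² = 1/σ₀² + n/σ².
So 1/σ₀² = 1/4.7679 − 24/119.3 = 0.209736 − 0.201174 = 0.008562.
Hence σ₀² = 1/0.008562 ≈ 116.8.

σ₀² = 116.8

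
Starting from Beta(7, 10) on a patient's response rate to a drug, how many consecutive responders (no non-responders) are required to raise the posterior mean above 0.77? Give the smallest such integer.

k = 27

After k responders and 0 non-responders the posterior is Beta(7+k, 10), with mean (7+k)/(7+10+k).
Set (7+k)/(17+k) > 0.77 and solve: k > (0.77·17 − 7)/(1 − 0.77) = 26.478.
The smallest integer exceeding 26.478 is 27.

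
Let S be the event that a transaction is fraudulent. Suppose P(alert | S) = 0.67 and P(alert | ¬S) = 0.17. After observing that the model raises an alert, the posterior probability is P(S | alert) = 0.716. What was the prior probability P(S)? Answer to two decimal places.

P(S) = 0.39

Bayes' rule in odds form gives O(S|E) = O(S)·[P(E|S)/P(E|¬S)], hence O(S) = O(S|E)/LR.
Posterior odds = 0.716/(1−0.716) = 2.5211. LR = 0.67/0.17 = 3.9412.
Prior odds = 2.5211/3.9412 = 0.6397, so P(S) = 0.6397/(1+0.6397) ≈ 0.39.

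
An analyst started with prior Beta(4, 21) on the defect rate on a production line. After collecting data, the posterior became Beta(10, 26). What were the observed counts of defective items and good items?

Beta is conjugate to the binomial likelihood: posterior = Beta(a+s, b+f).
Match parameters: s=10−4=6, f=26−21=5.

6 defective items and 5 good items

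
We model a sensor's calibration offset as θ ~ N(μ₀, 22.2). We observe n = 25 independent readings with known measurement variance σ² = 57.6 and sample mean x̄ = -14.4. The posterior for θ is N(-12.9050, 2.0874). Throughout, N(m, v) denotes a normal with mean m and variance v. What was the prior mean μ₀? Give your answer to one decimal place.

With known observation variance, the Normal–Normal posterior has precision τ_n = τ₀ + n/σ² and mean μ_n = (τ₀μ₀ + (n/σ²)x̄)/τ_n.
Here τ₀ = 1/22.2 = 0.045045 and τ_data = 25/57.6 = 0.434028, so τ_n = 0.479073.
Rearranging for μ₀: μ₀ = (μ_n·τ_n − τ_data·x̄)/τ₀ = (-12.9050·0.479073 − 0.434028·-14.4) / 0.045045 = 0.067566/0.045045 ≈ 1.5.

μ₀ = 1.5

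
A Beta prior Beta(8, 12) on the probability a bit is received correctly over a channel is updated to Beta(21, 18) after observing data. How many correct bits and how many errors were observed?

A Beta(a, b) prior with s successes and f failures in binomial data gives a Beta(a+s, b+f) posterior.
So s = 21 − 8 = 13 and f = 18 − 12 = 6.

13 correct bits and 6 errors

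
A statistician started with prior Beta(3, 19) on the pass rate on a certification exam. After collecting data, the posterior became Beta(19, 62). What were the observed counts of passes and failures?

Under Beta–binomial conjugacy the posterior parameters are (a+s, b+f).
Match parameters: s=19−3=16, f=62−19=43.

16 passes and 43 failures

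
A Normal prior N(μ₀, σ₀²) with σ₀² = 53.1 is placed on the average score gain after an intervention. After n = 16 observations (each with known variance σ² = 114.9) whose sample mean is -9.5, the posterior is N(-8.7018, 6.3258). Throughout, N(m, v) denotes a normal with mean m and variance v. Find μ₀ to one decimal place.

μ₀ = -2.8

The posterior mean is a precision-weighted average: μ_n = (τ₀μ₀ + τ_data·x̄)/(τ₀+τ_data), with τ₀=1/σ₀² and τ_data=n/σ².
Here τ₀ = 1/53.1 = 0.018832 and τ_data = 16/114.9 = 0.139252, so τ_n = 0.158084.
Rearranging for μ₀: μ₀ = (μ_n·τ_n − τ_data·x̄)/τ₀ = (-8.7018·0.158084 − 0.139252·-9.5) / 0.018832 = -0.052721/0.018832 ≈ -2.8.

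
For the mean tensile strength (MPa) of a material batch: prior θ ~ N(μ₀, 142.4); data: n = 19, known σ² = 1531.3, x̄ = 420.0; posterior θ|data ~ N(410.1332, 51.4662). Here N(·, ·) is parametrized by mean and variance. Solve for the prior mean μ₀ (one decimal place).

The posterior mean is a precision-weighted average: μ_n = (τ₀μ₀ + τ_data·x̄)/(τ₀+τ_data), with τ₀=1/σ₀² and τ_data=n/σ².
Here τ₀ = 1/142.4 = 0.007022 and τ_data = 19/1531.3 = 0.012408, so τ_n = 0.019430.
Rearranging for μ₀: μ₀ = (μ_n·τ_n − τ_data·x̄)/τ₀ = (410.1332·0.019430 − 0.012408·420.0) / 0.007022 = 2.757528/0.007022 ≈ 392.7.

μ₀ = 392.7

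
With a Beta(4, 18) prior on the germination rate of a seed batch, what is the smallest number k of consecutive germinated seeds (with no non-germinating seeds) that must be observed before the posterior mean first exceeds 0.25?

k = 3

After k germinated seeds and 0 non-germinating seeds the posterior is Beta(4+k, 18), with mean (4+k)/(4+18+k).
Set (4+k)/(22+k) > 0.25 and solve: k > (0.25·22 − 4)/(1 − 0.25) = 2.000.
The smallest integer exceeding 2.000 is 3.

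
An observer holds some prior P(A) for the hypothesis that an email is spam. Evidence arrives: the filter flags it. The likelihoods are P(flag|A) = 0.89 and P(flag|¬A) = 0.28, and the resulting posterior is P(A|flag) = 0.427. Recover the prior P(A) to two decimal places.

P(A) = 0.19

In odds form, posterior odds = prior odds × likelihood ratio, so prior odds = posterior odds ÷ LR.
Posterior odds = 0.427/(1−0.427) = 0.7452. LR = 0.89/0.28 = 3.1786.
Prior odds = 0.7452/3.1786 = 0.2344, so P(A) = 0.2344/(1+0.2344) ≈ 0.19.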